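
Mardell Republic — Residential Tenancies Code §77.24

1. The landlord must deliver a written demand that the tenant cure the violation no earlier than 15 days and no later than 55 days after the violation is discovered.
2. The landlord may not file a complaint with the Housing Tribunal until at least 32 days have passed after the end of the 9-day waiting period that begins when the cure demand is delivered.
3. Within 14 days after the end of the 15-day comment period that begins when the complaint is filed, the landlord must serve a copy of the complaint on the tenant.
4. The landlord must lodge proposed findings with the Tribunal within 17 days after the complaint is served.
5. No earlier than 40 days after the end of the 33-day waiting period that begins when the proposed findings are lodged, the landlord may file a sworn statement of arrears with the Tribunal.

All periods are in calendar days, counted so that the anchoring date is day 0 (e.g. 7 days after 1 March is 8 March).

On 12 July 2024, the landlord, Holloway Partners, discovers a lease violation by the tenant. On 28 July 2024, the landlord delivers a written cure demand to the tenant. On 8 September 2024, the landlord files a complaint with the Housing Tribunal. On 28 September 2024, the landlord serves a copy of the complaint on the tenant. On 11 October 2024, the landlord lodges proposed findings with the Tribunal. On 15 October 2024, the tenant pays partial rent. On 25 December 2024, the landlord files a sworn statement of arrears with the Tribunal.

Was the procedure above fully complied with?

(1) the permitted window runs from 12 July 2024 + 15 = 27 July 2024 to 12 July 2024 + 55 = 5 September 2024; done 28 July 2024 — within the window.
(2) permitted from 6 August 2024 + 32 days = 7 September 2024 onward; done 8 September 2024, after the minimum wait.
(3) due by 23 September 2024 + 14 days = 7 October 2024; 28 September 2024 is within that limit.
(4) due by 28 September 2024 + 17 days = 15 October 2024; 11 October 2024 is within that limit.
(5) permitted from 13 November 2024 + 40 days = 23 December 2024 onward; 25 December 2024 is on or after that date.

Yes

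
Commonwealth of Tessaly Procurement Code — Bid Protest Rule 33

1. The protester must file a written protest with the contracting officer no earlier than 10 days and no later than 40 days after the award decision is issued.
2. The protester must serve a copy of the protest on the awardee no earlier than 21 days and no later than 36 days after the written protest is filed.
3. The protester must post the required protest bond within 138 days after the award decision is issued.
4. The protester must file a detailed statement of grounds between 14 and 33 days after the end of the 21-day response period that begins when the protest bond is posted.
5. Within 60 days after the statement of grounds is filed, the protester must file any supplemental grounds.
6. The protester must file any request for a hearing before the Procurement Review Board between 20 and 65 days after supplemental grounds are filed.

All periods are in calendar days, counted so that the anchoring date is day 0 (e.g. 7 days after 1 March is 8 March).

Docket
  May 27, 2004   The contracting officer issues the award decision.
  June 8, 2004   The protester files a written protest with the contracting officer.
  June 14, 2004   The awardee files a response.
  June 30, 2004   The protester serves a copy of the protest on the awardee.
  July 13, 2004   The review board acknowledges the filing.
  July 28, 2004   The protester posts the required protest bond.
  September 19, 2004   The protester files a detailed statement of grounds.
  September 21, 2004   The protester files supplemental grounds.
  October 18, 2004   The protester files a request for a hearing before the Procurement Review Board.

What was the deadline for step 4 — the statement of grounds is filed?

The protest bond is posted on July 28, 2004; the 21-day response period therefore ends August 18, 2004, and step 4 runs from that date. The window is 14–33 days after August 18, 2004; it closes on September 20, 2004.

September 20, 2004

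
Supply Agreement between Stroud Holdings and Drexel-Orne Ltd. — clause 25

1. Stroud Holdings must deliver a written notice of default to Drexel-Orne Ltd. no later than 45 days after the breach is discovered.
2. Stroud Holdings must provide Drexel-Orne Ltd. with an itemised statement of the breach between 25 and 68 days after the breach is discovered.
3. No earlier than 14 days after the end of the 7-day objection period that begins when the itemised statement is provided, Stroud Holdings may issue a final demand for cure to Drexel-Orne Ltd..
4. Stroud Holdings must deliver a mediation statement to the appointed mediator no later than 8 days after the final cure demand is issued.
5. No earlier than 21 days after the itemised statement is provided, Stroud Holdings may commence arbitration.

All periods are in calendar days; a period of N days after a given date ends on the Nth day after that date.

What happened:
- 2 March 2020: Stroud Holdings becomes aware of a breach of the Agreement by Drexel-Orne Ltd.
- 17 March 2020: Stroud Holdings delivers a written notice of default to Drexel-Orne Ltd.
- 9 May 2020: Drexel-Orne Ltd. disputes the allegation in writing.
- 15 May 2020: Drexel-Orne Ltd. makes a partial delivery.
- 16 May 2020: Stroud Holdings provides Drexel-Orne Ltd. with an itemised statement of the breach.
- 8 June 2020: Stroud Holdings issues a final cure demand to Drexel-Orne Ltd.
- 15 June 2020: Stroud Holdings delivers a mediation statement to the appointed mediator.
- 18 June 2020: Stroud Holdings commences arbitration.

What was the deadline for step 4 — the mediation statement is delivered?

16 June 2020

Step 4 runs from 8 June 2020, when the final cure demand is issued. 8 days after 8 June 2020 is 16 June 2020.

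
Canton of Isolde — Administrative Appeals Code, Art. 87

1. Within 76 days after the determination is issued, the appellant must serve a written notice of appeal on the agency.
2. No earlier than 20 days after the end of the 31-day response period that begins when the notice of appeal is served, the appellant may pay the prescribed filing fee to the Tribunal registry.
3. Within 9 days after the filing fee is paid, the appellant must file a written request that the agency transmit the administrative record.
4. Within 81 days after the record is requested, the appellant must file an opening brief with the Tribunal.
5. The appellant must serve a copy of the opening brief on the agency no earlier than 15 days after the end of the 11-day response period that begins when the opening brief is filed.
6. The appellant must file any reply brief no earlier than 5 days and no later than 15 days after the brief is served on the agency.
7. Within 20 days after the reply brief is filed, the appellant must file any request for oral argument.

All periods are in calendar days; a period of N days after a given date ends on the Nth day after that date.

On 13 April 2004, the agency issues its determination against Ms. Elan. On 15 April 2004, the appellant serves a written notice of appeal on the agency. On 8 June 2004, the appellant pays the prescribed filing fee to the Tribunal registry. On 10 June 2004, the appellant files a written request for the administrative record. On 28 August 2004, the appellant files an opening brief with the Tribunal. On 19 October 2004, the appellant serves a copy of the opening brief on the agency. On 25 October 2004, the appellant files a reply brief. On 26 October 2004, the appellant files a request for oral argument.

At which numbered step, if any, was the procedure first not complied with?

None — every step was satisfied

Step 1: 76 days after 13 April 2004 (when the determination is issued) is 28 June 2004; completed 15 April 2004, before the deadline.
Step 2: the earliest permitted date is 20 days after 16 May 2004 (end of the 31-day response period, which began when the notice of appeal is served on 15 April 2004), i.e. 5 June 2004; done 8 June 2004 — permitted.
Step 3: 9 days after 8 June 2004 (when the filing fee is paid) is 17 June 2004; 10 June 2004 is within that limit.
Step 4: 81 days after 10 June 2004 (when the record is requested) is 30 August 2004; completed 28 August 2004, before the deadline.
Step 5: the earliest permitted date is 15 days after 8 September 2004 (end of the 11-day response period, which began when the opening brief is filed on 28 August 2004), i.e. 23 September 2004; done 19 October 2004, after the minimum wait.
Step 6: the window is 5–15 days after 19 October 2004 (when the brief is served on the agency), so 24 October 2004 through 3 November 2004; done 25 October 2004, which is between those dates.
Step 7: 20 days after 25 October 2004 (when the reply brief is filed) is 14 November 2004; done 26 October 2004 — timely.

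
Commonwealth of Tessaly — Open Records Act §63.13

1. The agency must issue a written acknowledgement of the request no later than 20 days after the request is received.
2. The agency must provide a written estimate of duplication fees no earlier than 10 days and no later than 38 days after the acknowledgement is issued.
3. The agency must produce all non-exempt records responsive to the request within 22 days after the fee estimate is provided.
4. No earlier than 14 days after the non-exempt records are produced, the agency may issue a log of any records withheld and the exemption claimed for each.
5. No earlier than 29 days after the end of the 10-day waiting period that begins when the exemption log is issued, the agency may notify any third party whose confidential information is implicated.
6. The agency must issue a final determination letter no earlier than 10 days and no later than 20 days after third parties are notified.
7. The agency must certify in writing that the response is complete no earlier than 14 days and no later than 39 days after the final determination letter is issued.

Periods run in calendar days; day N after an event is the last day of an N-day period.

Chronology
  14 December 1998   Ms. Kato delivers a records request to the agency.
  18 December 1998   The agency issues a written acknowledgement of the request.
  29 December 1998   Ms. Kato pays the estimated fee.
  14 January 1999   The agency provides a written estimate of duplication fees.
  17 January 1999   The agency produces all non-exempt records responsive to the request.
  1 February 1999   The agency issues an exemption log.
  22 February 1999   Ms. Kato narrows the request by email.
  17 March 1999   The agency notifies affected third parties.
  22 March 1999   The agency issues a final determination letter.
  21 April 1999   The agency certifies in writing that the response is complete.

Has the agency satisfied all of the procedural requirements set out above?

Step 1 — counting 20 days from 14 December 1998 (when the request is received) gives a deadline of 3 January 1999; done 18 December 1998 — timely.
Step 2 — 10 and 38 days from 18 December 1998 (when the acknowledgement is issued) are 28 December 1998 and 25 January 1999 respectively; done 14 January 1999 — within the window.
Step 3 — counting 22 days from 14 January 1999 (when the fee estimate is provided) gives a deadline of 5 February 1999; completed 17 January 1999, before the deadline.
Step 4 — must wait 14 days from 17 January 1999 (when the non-exempt records are produced), so not before 31 January 1999; done 1 February 1999 — permitted.
Step 5 — must wait 29 days from 11 February 1999 (end of the 10-day waiting period, which began when the exemption log is issued on 1 February 1999), so not before 12 March 1999; 17 March 1999 is on or after that date.
Step 6 — 10 and 20 days from 17 March 1999 (when third parties are notified) are 27 March 1999 and 6 April 1999 respectively; 22 March 1999 is 5 days too early.

No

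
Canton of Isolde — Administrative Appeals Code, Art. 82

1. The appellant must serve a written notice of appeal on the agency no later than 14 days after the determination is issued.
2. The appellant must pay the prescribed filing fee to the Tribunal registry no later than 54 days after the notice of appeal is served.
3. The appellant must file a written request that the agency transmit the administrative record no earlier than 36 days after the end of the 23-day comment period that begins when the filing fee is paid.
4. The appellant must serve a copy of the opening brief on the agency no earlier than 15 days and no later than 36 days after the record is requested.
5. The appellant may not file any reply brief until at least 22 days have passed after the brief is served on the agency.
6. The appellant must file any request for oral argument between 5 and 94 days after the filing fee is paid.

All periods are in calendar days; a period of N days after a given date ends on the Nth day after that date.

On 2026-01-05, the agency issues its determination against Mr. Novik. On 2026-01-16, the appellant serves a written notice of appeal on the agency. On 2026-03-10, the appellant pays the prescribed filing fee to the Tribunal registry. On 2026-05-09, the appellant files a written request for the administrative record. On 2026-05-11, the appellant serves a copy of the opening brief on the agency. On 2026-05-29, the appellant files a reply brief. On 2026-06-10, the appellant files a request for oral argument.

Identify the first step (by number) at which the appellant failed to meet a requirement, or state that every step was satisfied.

Step 4

Step 1 — counting 14 days from 2026-01-05 (when the determination is issued) gives a deadline of 2026-01-19; 2026-01-16 is within that limit.
Step 2 — counting 54 days from 2026-01-16 (when the notice of appeal is served) gives a deadline of 2026-03-11; done 2026-03-10 — timely.
Step 3 — must wait 36 days from 2026-04-02 (end of the 23-day comment period, which began when the filing fee is paid on 2026-03-10), so not before 2026-05-08; 2026-05-09 is on or after that date.
Step 4 — 15 and 36 days from 2026-05-09 (when the record is requested) are 2026-05-24 and 2026-06-14 respectively; done 2026-05-11 — 13 days before the window opened.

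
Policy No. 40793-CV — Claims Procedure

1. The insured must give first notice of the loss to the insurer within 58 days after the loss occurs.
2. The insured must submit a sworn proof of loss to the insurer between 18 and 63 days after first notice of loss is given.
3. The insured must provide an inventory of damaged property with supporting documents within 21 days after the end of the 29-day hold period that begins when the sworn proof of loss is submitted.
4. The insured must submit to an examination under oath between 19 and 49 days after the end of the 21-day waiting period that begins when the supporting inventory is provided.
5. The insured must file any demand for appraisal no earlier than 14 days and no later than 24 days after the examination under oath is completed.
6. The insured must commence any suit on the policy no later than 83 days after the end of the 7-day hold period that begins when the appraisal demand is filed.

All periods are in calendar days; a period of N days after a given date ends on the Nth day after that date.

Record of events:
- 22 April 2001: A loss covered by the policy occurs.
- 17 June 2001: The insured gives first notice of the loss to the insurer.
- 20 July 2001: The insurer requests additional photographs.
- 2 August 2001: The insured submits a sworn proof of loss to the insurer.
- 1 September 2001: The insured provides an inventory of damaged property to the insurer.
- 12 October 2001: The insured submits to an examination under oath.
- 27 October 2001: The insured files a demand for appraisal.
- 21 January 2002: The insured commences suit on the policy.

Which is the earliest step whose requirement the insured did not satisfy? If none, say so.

None — every step was satisfied

Step 1: 58 days after 22 April 2001 (when the loss occurs) is 19 June 2001; done 17 June 2001 — timely.
Step 2: the window is 18–63 days after 17 June 2001 (when first notice of loss is given), so 5 July 2001 through 19 August 2001; 2 August 2001 falls inside that range.
Step 3: 21 days after 31 August 2001 (end of the 29-day hold period, which began when the sworn proof of loss is submitted on 2 August 2001) is 21 September 2001; 1 September 2001 is within that limit.
Step 4: the window is 19–49 days after 22 September 2001 (end of the 21-day waiting period, which began when the supporting inventory is provided on 1 September 2001), so 11 October 2001 through 10 November 2001; 12 October 2001 falls inside that range.
Step 5: the window is 14–24 days after 12 October 2001 (when the examination under oath is completed), so 26 October 2001 through 5 November 2001; done 27 October 2001, which is between those dates.
Step 6: 83 days after 3 November 2001 (end of the 7-day hold period, which began when the appraisal demand is filed on 27 October 2001) is 25 January 2002; completed 21 January 2002, before the deadline.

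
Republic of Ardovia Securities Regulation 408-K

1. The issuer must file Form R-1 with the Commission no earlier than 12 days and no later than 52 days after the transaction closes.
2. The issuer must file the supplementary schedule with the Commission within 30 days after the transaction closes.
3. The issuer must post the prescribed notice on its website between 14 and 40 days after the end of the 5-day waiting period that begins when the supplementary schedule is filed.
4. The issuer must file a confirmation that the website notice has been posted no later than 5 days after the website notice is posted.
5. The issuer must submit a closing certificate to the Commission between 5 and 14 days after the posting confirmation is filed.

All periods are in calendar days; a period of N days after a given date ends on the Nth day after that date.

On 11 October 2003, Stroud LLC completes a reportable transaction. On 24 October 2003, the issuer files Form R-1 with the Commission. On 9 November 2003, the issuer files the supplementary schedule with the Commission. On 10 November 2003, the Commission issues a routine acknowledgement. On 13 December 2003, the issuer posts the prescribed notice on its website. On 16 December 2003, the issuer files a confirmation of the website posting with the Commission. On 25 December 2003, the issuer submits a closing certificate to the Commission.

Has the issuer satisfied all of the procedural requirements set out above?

Yes

Step 1: the window is 12–52 days after 11 October 2003 (when the transaction closes), so 23 October 2003 through 2 December 2003; 24 October 2003 falls inside that range.
Step 2: 30 days after 11 October 2003 (when the transaction closes) is 10 November 2003; completed 9 November 2003, before the deadline.
Step 3: the window is 14–40 days after 14 November 2003 (end of the 5-day waiting period, which began when the supplementary schedule is filed on 9 November 2003), so 28 November 2003 through 24 December 2003; 13 December 2003 falls inside that range.
Step 4: 5 days after 13 December 2003 (when the website notice is posted) is 18 December 2003; done 16 December 2003 — timely.
Step 5: the window is 5–14 days after 16 December 2003 (when the posting confirmation is filed), so 21 December 2003 through 30 December 2003; done 25 December 2003, which is between those dates.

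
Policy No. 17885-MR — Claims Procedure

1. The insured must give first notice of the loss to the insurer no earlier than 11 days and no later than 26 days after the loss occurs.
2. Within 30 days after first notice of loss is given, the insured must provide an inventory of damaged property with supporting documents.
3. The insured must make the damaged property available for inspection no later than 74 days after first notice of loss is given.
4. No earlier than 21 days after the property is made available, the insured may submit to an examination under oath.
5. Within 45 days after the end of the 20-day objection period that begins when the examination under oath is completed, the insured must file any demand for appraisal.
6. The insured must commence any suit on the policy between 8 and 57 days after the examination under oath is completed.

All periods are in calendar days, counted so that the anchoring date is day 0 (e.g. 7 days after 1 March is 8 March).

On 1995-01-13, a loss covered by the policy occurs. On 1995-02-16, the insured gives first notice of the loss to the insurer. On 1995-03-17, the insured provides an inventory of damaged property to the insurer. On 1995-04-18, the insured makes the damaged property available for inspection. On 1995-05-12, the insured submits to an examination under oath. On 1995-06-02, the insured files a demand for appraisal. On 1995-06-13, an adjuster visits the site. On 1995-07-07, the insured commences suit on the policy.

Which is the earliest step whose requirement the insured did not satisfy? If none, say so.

Step 1

(1) the permitted window runs from 1995-01-13 + 11 = 1995-01-24 to 1995-01-13 + 26 = 1995-02-08; 1995-02-16 is 8 days past the end of the window.
The analysis stops there.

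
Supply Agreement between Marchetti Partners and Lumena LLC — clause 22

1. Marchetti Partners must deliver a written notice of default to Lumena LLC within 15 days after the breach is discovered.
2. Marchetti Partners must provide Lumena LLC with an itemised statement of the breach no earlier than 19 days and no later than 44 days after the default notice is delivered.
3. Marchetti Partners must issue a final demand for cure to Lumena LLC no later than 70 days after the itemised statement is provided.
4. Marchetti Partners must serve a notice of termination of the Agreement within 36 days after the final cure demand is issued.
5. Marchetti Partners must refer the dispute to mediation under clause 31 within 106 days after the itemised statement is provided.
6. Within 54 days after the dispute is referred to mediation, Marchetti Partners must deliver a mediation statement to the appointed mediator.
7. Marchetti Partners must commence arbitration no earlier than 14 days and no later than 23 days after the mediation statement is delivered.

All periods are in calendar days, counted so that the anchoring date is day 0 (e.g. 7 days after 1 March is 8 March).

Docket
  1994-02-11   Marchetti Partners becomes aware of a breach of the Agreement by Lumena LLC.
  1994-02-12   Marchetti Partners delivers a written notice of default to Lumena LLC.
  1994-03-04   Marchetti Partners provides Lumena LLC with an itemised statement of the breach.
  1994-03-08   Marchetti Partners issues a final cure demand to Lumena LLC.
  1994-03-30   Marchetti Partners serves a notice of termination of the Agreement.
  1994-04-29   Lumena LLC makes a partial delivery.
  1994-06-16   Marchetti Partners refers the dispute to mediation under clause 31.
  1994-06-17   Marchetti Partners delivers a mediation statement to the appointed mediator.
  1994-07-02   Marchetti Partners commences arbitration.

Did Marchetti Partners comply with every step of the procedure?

Yes

(1) due by 1994-02-11 + 15 days = 1994-02-26; completed 1994-02-12, before the deadline.
(2) the permitted window runs from 1994-02-12 + 19 = 1994-03-03 to 1994-02-12 + 44 = 1994-03-28; done 1994-03-04 — within the window.
(3) due by 1994-03-04 + 70 days = 1994-05-13; 1994-03-08 is within that limit.
(4) due by 1994-03-08 + 36 days = 1994-04-13; 1994-03-30 is within that limit.
(5) due by 1994-03-04 + 106 days = 1994-06-18; done 1994-06-16 — timely.
(6) due by 1994-06-16 + 54 days = 1994-08-09; 1994-06-17 is within that limit.
(7) the permitted window runs from 1994-06-17 + 14 = 1994-07-01 to 1994-06-17 + 23 = 1994-07-10; done 1994-07-02, which is between those dates.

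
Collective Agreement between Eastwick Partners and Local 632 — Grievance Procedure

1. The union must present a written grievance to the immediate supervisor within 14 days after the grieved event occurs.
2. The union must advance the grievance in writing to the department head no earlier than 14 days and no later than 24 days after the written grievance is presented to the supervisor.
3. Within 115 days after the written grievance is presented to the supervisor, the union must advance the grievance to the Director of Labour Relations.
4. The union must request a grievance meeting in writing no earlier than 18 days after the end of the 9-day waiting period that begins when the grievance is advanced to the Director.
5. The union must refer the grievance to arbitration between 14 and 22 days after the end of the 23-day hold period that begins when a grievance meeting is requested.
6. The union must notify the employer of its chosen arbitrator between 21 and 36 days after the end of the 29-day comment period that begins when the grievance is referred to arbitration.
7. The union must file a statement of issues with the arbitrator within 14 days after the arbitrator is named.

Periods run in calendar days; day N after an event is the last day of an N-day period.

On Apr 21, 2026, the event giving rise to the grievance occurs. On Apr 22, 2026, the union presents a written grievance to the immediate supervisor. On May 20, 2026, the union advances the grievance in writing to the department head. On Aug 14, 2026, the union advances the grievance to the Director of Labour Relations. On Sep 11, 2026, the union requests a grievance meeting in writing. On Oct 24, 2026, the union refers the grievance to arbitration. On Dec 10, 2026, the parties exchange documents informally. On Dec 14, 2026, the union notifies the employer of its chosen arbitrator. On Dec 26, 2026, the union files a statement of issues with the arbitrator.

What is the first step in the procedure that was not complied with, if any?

Step 2

Step 1 — counting 14 days from Apr 21, 2026 (when the grieved event occurs) gives a deadline of May 5, 2026; completed Apr 22, 2026, before the deadline.
Step 2 — 14 and 24 days from Apr 22, 2026 (when the written grievance is presented to the supervisor) are May 6, 2026 and May 16, 2026 respectively; May 20, 2026 is 4 days past the end of the window.
The analysis stops there.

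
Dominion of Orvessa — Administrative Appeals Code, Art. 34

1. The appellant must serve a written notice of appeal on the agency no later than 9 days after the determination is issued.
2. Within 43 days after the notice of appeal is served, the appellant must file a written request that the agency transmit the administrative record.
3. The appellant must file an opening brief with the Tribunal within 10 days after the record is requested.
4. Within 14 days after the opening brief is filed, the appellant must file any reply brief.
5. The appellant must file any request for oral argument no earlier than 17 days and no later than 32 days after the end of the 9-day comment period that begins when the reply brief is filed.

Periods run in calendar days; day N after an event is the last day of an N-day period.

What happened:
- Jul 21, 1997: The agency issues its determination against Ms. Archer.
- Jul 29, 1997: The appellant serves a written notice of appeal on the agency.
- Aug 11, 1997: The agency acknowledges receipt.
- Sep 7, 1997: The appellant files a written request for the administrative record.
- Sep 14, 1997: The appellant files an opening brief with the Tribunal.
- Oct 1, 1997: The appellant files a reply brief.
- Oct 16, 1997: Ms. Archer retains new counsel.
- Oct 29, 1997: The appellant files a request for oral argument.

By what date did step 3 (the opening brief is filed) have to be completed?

Sep 17, 1997

Step 3 runs from Sep 7, 1997, when the record is requested. 10 days after Sep 7, 1997 is Sep 17, 1997.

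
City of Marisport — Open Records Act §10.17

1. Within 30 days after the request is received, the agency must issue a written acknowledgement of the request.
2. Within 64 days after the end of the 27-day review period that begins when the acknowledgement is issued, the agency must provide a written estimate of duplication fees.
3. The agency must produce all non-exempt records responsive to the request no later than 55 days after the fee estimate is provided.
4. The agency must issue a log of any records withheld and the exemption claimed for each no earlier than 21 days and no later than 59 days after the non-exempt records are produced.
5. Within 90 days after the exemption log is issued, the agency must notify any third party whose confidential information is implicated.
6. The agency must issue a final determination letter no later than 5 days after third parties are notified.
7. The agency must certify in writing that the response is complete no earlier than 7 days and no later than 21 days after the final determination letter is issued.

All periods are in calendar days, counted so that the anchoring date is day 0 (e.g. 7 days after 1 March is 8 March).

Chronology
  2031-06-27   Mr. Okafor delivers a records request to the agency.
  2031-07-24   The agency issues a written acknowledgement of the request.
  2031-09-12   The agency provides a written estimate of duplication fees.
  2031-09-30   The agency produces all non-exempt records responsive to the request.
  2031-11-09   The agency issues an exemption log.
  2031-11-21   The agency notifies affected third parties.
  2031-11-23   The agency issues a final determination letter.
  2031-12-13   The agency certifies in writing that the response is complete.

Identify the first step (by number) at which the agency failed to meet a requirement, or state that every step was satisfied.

None — every step was satisfied

Step 1: 30 days after 2031-06-27 (when the request is received) is 2031-07-27; done 2031-07-24 — timely.
Step 2: 64 days after 2031-08-20 (end of the 27-day review period, which began when the acknowledgement is issued on 2031-07-24) is 2031-10-23; completed 2031-09-12, before the deadline.
Step 3: 55 days after 2031-09-12 (when the fee estimate is provided) is 2031-11-06; completed 2031-09-30, before the deadline.
Step 4: the window is 21–59 days after 2031-09-30 (when the non-exempt records are produced), so 2031-10-21 through 2031-11-28; 2031-11-09 falls inside that range.
Step 5: 90 days after 2031-11-09 (when the exemption log is issued) is 2032-02-07; done 2031-11-21 — timely.
Step 6: 5 days after 2031-11-21 (when third parties are notified) is 2031-11-26; 2031-11-23 is within that limit.
Step 7: the window is 7–21 days after 2031-11-23 (when the final determination letter is issued), so 2031-11-30 through 2031-12-14; done 2031-12-13, which is between those dates.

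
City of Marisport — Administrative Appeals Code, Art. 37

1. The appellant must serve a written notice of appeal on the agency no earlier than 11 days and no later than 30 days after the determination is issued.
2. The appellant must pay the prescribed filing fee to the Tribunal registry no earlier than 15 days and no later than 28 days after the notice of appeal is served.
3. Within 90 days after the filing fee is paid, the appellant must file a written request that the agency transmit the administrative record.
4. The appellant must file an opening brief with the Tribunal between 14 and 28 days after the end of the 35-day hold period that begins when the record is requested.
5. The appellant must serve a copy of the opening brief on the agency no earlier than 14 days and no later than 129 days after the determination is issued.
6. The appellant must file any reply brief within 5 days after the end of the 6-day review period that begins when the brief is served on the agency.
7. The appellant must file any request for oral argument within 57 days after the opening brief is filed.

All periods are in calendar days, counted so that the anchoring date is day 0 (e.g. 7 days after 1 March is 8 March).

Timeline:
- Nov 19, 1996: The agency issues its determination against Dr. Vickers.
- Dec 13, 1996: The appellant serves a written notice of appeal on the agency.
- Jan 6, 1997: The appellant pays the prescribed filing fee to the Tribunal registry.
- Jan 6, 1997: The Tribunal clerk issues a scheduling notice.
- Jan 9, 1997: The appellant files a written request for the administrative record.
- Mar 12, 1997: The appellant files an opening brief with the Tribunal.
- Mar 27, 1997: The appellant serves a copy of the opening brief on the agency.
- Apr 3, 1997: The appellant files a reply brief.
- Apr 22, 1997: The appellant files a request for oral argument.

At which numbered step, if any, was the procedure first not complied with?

Step 1: the window is 11–30 days after Nov 19, 1996 (when the determination is issued), so Nov 30, 1996 through Dec 19, 1996; done Dec 13, 1996, which is between those dates.
Step 2: the window is 15–28 days after Dec 13, 1996 (when the notice of appeal is served), so Dec 28, 1996 through Jan 10, 1997; done Jan 6, 1997 — within the window.
Step 3: 90 days after Jan 6, 1997 (when the filing fee is paid) is Apr 6, 1997; completed Jan 9, 1997, before the deadline.
Step 4: the window is 14–28 days after Feb 13, 1997 (end of the 35-day hold period, which began when the record is requested on Jan 9, 1997), so Feb 27, 1997 through Mar 13, 1997; done Mar 12, 1997, which is between those dates.
Step 5: the window is 14–129 days after Nov 19, 1996 (when the determination is issued), so Dec 3, 1996 through Mar 28, 1997; done Mar 27, 1997, which is between those dates.
Step 6: 5 days after Apr 2, 1997 (end of the 6-day review period, which began when the brief is served on the agency on Mar 27, 1997) is Apr 7, 1997; completed Apr 3, 1997, before the deadline.
Step 7: 57 days after Mar 12, 1997 (when the opening brief is filed) is May 8, 1997; done Apr 22, 1997 — timely.

None — every step was satisfied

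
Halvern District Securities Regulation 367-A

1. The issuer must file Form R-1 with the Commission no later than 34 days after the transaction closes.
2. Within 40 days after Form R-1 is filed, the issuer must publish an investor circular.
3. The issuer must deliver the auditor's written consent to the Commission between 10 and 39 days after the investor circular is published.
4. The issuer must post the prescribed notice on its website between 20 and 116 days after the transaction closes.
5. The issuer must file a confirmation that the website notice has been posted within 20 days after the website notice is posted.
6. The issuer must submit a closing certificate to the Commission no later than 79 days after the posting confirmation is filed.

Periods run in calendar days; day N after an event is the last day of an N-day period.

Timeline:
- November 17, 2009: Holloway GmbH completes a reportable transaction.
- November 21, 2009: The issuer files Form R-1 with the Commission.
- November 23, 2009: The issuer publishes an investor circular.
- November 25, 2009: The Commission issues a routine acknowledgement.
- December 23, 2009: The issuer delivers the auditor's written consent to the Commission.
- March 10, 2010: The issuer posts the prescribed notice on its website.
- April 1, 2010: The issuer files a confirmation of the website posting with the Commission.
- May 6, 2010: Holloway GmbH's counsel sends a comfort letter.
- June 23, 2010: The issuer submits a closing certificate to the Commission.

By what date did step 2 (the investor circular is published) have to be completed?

December 31, 2009

Step 2 runs from November 21, 2009, when Form R-1 is filed. 40 days after November 21, 2009 is December 31, 2009.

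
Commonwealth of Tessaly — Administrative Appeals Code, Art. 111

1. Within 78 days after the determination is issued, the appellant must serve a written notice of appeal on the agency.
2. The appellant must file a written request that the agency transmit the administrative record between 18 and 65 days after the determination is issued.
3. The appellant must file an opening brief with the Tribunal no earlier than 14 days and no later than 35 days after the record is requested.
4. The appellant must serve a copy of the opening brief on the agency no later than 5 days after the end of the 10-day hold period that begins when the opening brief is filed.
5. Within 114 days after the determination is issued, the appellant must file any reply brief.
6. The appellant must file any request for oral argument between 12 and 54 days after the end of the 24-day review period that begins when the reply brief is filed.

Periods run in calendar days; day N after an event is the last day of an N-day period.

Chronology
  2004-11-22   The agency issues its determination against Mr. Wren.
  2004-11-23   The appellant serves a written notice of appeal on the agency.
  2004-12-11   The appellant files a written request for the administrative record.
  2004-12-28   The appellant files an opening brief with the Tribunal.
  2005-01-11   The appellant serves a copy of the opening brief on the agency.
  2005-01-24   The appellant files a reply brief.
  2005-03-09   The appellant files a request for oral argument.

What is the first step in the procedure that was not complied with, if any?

Step 1 — counting 78 days from 2004-11-22 (when the determination is issued) gives a deadline of 2005-02-08; done 2004-11-23 — timely.
Step 2 — 18 and 65 days from 2004-11-22 (when the determination is issued) are 2004-12-10 and 2005-01-26 respectively; 2004-12-11 falls inside that range.
Step 3 — 14 and 35 days from 2004-12-11 (when the record is requested) are 2004-12-25 and 2005-01-15 respectively; done 2004-12-28, which is between those dates.
Step 4 — counting 5 days from 2005-01-07 (end of the 10-day hold period, which began when the opening brief is filed on 2004-12-28) gives a deadline of 2005-01-12; 2005-01-11 is within that limit.
Step 5 — counting 114 days from 2004-11-22 (when the determination is issued) gives a deadline of 2005-03-16; done 2005-01-24 — timely.
Step 6 — 12 and 54 days from 2005-02-17 (end of the 24-day review period, which began when the reply brief is filed on 2005-01-24) are 2005-03-01 and 2005-04-12 respectively; done 2005-03-09, which is between those dates.

None — every step was satisfied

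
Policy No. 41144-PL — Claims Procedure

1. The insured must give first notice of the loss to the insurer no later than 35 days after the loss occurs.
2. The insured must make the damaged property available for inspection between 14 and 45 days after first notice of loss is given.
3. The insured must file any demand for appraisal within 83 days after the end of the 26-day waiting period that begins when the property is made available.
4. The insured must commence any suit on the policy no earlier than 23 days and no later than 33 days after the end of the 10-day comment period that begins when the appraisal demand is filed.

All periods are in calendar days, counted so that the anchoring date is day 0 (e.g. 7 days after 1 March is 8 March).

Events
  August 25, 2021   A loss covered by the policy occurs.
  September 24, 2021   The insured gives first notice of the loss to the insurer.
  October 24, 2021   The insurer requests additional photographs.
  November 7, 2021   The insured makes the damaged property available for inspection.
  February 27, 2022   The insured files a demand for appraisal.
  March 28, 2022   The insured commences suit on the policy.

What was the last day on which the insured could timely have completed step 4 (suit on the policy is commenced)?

April 11, 2022

The appraisal demand is filed on February 27, 2022; the 10-day comment period therefore ends March 9, 2022, and step 4 runs from that date. The window is 23–33 days after March 9, 2022; it closes on April 11, 2022.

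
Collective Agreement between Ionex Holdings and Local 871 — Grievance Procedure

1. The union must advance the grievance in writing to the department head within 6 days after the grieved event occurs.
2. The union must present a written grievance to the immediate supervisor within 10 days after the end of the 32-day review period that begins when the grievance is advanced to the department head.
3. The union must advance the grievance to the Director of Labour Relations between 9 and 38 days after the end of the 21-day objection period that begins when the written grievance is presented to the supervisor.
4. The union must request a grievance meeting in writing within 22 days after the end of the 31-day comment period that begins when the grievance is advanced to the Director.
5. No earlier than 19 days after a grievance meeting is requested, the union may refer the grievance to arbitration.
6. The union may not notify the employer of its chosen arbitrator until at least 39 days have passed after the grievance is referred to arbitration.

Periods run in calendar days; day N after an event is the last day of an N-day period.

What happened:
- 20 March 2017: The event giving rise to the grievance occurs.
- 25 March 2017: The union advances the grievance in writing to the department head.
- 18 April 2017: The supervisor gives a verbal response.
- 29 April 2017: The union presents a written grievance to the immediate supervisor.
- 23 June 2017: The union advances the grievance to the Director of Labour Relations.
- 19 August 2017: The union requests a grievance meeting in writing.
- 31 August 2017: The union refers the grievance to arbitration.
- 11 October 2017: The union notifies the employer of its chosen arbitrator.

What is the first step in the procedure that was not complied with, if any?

Step 4

Step 1: 6 days after 20 March 2017 (when the grieved event occurs) is 26 March 2017; 25 March 2017 is within that limit.
Step 2: 10 days after 26 April 2017 (end of the 32-day review period, which began when the grievance is advanced to the department head on 25 March 2017) is 6 May 2017; done 29 April 2017 — timely.
Step 3: the window is 9–38 days after 20 May 2017 (end of the 21-day objection period, which began when the written grievance is presented to the supervisor on 29 April 2017), so 29 May 2017 through 27 June 2017; done 23 June 2017, which is between those dates.
Step 4: 22 days after 24 July 2017 (end of the 31-day comment period, which began when the grievance is advanced to the Director on 23 June 2017) is 15 August 2017; not done until 19 August 2017, 4 days after the deadline.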